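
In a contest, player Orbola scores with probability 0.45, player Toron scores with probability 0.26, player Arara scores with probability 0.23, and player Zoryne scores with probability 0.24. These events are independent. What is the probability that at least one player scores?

P(none) = (1 − 0.45) × (1 − 0.26) × (1 − 0.23) × (1 − 0.24) = 0.55 × 0.74 × 0.77 × 0.76 = 0.2381764
P(at least one) = 1 − 0.2381764 = 0.7618236

0.7618236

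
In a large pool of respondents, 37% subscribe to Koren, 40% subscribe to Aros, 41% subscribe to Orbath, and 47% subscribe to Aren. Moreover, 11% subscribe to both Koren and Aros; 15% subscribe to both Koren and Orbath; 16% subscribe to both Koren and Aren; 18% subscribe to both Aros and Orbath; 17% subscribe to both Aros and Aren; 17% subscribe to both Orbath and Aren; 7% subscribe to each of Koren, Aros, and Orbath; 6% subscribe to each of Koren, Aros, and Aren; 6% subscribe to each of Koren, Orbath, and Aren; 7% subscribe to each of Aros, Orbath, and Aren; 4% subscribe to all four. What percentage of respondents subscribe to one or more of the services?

By inclusion-exclusion,
P(union) = 37 + 40 + 41 + 47 − 11 − 15 − 16 − 18 − 17 − 17 + 7 + 6 + 6 + 7 − 4 = 93%

93%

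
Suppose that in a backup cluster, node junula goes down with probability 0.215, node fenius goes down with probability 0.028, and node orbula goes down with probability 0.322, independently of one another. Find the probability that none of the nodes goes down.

Since the events are independent, P(none) is the product of the individual non-occurrence probabilities.
P(none) = (1 − 0.215) × (1 − 0.028) × (1 − 0.322) = 0.785 × 0.972 × 0.678 = 0.51732756

0.51732756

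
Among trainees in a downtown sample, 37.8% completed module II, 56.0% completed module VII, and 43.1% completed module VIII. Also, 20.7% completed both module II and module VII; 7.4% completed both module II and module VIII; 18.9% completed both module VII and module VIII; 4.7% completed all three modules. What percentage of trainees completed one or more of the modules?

94.6%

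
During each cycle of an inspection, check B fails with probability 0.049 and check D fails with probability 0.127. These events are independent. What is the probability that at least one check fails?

Independence gives P(none) = ∏(1 − pᵢ).
P(none) = (1 − 0.049) × (1 − 0.127) = 0.951 × 0.873 = 0.830223
P(at least one) = 1 − 0.830223 = 0.169777

0.169777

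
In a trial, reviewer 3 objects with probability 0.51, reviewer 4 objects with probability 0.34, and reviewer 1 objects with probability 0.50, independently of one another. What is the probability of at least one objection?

0.8383

Since the events are independent, P(none) is the product of the individual non-occurrence probabilities.
P(none) = (1 − 0.51) × (1 − 0.34) × (1 − 0.50) = 0.49 × 0.66 × 0.50 = 0.1617
P(at least one) = 1 − 0.1617 = 0.8383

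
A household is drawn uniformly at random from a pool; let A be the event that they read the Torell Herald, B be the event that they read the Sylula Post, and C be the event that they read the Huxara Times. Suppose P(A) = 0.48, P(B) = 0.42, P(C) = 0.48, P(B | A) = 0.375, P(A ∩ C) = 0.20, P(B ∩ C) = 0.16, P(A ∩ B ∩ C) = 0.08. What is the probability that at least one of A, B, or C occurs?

P(A ∩ B) = P(A)·P(B|A) = 0.48 × 0.375 = 0.18
Inclusion–exclusion gives
P(A ∪ B ∪ C) = 0.48 + 0.42 + 0.48 − 0.18 − 0.20 − 0.16 + 0.08 = 0.92

0.92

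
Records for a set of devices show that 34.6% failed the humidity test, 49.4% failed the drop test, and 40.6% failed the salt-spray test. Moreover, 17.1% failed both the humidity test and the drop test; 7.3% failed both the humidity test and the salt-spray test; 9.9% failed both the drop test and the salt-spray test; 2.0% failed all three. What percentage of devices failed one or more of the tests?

92.3%

By inclusion–exclusion:
P(union) = 34.6 + 49.4 + 40.6 − 17.1 − 7.3 − 9.9 + 2.0 = 92.3%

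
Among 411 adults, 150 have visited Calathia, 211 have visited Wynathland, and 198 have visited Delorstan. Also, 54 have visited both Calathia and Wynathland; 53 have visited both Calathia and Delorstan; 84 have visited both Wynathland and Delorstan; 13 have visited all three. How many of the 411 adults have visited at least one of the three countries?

381

Using inclusion–exclusion:
N(≥1) = 150 + 211 + 198 − 54 − 53 − 84 + 13 = 381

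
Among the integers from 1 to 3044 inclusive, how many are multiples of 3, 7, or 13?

1438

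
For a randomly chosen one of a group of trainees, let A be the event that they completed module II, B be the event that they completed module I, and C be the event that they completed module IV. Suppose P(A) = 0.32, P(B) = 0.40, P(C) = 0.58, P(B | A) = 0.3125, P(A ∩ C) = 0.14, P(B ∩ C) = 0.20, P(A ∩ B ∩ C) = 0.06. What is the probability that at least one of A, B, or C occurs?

P(A ∩ B) = P(A)·P(B|A) = 0.32 × 0.3125 = 0.10
P(A ∪ B ∪ C) = 0.32 + 0.40 + 0.58 − 0.10 − 0.14 − 0.20 + 0.06 = 0.92

0.92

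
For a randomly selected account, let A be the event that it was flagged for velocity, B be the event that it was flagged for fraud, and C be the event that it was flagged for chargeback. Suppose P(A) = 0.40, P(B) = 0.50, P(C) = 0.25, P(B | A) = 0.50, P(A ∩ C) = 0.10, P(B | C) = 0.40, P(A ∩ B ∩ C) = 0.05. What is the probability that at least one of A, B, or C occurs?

P(A ∩ B) = P(A)·P(B|A) = 0.40 × 0.50 = 0.20
P(B ∩ C) = P(C)·P(B|C) = 0.25 × 0.40 = 0.10
P(A ∪ B ∪ C) = 0.40 + 0.50 + 0.25 − 0.20 − 0.10 − 0.10 + 0.05 = 0.80

0.80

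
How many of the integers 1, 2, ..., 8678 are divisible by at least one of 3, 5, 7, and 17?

Apply inclusion-exclusion:
⌊8678/3⌋ + ⌊8678/5⌋ + ⌊8678/7⌋ + ⌊8678/17⌋ − ⌊8678/15⌋ − ⌊8678/21⌋ − ⌊8678/51⌋ − ⌊8678/35⌋ − ⌊8678/85⌋ − ⌊8678/119⌋ + ⌊8678/105⌋ + ⌊8678/255⌋ + ⌊8678/357⌋ + ⌊8678/595⌋ − ⌊8678/1785⌋ = 2892 + 1735 + 1239 + 510 − 578 − 413 − 170 − 247 − 102 − 72 + 82 + 34 + 24 + 14 − 4 = 4944

4944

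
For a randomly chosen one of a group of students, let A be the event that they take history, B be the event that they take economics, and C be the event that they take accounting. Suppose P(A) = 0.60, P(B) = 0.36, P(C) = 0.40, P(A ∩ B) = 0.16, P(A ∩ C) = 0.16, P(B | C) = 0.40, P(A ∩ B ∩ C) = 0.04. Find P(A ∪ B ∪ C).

0.92

P(B ∩ C) = P(C)·P(B|C) = 0.40 × 0.40 = 0.16
By inclusion-exclusion,
P(A ∪ B ∪ C) = 0.60 + 0.36 + 0.40 − 0.16 − 0.16 − 0.16 + 0.04 = 0.92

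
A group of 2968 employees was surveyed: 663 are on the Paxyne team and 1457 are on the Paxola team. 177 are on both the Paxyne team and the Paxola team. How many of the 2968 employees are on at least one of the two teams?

1943

N(≥1) = 663 + 1457 − 177 = 1943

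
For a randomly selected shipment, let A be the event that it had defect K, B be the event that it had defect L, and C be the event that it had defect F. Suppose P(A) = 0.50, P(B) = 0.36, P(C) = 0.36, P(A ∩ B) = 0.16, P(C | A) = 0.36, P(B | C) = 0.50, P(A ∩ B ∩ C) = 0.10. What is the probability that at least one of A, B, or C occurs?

0.80

P(A ∩ C) = P(A)·P(C|A) = 0.50 × 0.36 = 0.18
P(B ∩ C) = P(C)·P(B|C) = 0.36 × 0.50 = 0.18
P(A ∪ B ∪ C) = 0.50 + 0.36 + 0.36 − 0.16 − 0.18 − 0.18 + 0.10 = 0.80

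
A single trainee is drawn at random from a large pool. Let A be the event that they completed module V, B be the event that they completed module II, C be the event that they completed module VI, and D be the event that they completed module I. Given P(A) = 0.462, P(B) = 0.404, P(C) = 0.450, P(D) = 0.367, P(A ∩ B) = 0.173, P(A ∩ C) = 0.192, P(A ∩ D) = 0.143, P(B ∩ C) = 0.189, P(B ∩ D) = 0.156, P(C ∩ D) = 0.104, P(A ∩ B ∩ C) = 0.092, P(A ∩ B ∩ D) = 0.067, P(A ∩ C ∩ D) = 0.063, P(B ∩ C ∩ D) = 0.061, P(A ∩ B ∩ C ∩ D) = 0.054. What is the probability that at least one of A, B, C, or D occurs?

P(A ∪ B ∪ C ∪ D) = 0.462 + 0.404 + 0.450 + 0.367 − 0.173 − 0.192 − 0.143 − 0.189 − 0.156 − 0.104 + 0.092 + 0.067 + 0.063 + 0.061 − 0.054 = 0.955

0.955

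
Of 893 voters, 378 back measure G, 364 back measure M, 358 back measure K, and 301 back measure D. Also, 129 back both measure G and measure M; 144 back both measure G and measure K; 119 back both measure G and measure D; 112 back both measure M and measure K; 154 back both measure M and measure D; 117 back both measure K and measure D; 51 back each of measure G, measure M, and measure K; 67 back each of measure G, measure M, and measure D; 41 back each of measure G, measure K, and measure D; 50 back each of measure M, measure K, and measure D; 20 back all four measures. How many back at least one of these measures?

|union| = 378 + 364 + 358 + 301 − 129 − 144 − 119 − 112 − 154 − 117 + 51 + 67 + 41 + 50 − 20 = 815

815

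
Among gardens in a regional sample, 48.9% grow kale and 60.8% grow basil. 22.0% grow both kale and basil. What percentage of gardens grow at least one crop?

87.7%

By inclusion-exclusion,
P(union) = 48.9 + 60.8 − 22.0 = 87.7%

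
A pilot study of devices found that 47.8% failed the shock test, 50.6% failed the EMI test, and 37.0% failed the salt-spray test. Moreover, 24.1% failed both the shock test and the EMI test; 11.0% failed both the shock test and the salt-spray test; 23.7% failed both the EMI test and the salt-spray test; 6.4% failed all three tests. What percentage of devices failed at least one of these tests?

P(≥1) = 47.8 + 50.6 + 37.0 − 24.1 − 11.0 − 23.7 + 6.4 = 83.0%

83.0%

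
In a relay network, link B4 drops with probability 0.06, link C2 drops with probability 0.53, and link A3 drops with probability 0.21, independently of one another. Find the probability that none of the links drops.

P(none) = (1 − 0.06) × (1 − 0.53) × (1 − 0.21) = 0.94 × 0.47 × 0.79 = 0.349022

0.349022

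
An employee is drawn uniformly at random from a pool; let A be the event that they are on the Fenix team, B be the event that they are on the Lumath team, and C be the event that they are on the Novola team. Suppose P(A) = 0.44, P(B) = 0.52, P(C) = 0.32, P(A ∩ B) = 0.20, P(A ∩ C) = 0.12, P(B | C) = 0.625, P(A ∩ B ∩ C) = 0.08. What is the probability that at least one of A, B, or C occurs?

0.84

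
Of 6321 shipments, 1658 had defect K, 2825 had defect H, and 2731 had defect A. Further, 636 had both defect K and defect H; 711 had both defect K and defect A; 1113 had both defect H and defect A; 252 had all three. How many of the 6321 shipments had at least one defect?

Inclusion–exclusion gives
|union| = 1658 + 2825 + 2731 − 636 − 711 − 1113 + 252 = 5006

5006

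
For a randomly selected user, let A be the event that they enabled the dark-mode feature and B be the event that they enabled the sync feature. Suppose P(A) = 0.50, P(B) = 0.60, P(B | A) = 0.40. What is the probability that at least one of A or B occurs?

0.90

P(A ∩ B) = P(A)·P(B|A) = 0.50 × 0.40 = 0.20
P(A ∪ B) = 0.50 + 0.60 − 0.20 = 0.90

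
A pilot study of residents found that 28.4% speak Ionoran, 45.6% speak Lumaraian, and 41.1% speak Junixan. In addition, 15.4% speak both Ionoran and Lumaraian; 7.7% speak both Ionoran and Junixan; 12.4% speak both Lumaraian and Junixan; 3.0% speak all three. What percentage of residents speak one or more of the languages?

82.6%

P(≥1) = 28.4 + 45.6 + 41.1 − 15.4 − 7.7 − 12.4 + 3.0 = 82.6%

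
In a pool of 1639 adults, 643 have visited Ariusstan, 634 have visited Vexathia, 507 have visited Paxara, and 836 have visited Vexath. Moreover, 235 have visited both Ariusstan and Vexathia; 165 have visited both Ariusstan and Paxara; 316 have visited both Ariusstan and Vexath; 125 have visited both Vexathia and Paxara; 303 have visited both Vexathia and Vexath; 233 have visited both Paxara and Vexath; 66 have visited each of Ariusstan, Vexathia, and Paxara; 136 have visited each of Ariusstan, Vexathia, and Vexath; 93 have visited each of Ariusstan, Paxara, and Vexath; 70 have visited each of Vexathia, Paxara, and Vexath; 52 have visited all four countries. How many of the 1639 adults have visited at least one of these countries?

|at least one| = 643 + 634 + 507 + 836 − 235 − 165 − 316 − 125 − 303 − 233 + 66 + 136 + 93 + 70 − 52 = 1556

1556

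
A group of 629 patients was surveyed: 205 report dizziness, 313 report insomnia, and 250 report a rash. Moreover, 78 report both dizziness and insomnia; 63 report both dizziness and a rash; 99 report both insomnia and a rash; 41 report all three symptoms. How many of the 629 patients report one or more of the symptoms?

569

|union| = 205 + 313 + 250 − 78 − 63 − 99 + 41 = 569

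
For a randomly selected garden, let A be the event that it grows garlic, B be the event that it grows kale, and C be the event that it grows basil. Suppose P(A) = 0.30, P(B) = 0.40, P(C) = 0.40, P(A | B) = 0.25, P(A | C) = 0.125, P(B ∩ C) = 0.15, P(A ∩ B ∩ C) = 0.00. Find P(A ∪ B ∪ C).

P(A ∩ B) = P(B)·P(A|B) = 0.40 × 0.25 = 0.10
P(A ∩ C) = P(C)·P(A|C) = 0.40 × 0.125 = 0.05
By inclusion–exclusion:
P(A ∪ B ∪ C) = 0.30 + 0.40 + 0.40 − 0.10 − 0.05 − 0.15 + 0.00 = 0.80

0.80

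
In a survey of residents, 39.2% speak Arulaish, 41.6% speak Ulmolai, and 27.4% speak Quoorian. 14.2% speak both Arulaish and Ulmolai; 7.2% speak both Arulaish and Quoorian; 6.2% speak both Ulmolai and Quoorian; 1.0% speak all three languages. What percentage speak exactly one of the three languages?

Using the inclusion–exclusion count for exactly one event:
P(exactly one) = 39.2 + 41.6 + 27.4 − 2·14.2 − 2·7.2 − 2·6.2 + 3·1.0 = 56.0%

56.0%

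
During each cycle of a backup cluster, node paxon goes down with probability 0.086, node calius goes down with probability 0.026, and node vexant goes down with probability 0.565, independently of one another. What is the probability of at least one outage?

0.61274734

Independence gives P(none) = ∏(1 − pᵢ).
P(none) = (1 − 0.086) × (1 − 0.026) × (1 − 0.565) = 0.914 × 0.974 × 0.435 = 0.38725266
P(at least one) = 1 − 0.38725266 = 0.61274734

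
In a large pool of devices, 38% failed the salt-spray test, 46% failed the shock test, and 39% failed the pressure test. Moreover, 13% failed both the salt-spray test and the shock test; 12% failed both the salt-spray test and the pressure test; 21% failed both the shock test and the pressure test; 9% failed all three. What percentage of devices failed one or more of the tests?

Apply inclusion-exclusion:
P(at least one) = 38 + 46 + 39 − 13 − 12 − 21 + 9 = 86%

86%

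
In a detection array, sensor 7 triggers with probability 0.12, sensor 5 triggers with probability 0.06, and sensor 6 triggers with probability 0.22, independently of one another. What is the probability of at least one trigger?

P(none) = (1 − 0.12) × (1 − 0.06) × (1 − 0.22) = 0.88 × 0.94 × 0.78 = 0.645216
P(at least one) = 1 − 0.645216 = 0.354784

0.354784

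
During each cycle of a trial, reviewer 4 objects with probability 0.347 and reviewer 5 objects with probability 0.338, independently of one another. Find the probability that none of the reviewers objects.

P(none) = (1 − 0.347) × (1 − 0.338) = 0.653 × 0.662 = 0.432286

0.432286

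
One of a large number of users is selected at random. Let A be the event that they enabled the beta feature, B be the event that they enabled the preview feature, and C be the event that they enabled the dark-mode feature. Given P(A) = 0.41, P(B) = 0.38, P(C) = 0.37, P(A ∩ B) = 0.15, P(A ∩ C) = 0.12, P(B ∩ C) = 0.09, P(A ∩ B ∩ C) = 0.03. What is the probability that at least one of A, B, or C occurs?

P(A ∪ B ∪ C) = 0.41 + 0.38 + 0.37 − 0.15 − 0.12 − 0.09 + 0.03 = 0.83

0.83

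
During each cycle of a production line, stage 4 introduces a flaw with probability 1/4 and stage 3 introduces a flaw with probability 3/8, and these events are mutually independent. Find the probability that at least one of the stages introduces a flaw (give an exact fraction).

17/32

P(none) = (1 − 1/4) × (1 − 3/8) = 3/4 × 5/8 = 15/32
P(at least one) = 1 − 15/32 = 17/32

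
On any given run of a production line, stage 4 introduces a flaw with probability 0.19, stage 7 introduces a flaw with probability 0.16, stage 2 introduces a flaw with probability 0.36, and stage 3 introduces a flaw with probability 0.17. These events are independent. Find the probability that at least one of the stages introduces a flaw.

0.63857152

P(none) = (1 − 0.19) × (1 − 0.16) × (1 − 0.36) × (1 − 0.17) = 0.81 × 0.84 × 0.64 × 0.83 = 0.36142848
P(at least one) = 1 − 0.36142848 = 0.63857152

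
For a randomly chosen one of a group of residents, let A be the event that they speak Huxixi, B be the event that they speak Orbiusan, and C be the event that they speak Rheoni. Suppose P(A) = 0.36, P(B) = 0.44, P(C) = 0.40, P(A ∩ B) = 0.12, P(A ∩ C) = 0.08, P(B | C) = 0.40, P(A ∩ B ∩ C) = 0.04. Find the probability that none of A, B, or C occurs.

P(B ∩ C) = P(C)·P(B|C) = 0.40 × 0.40 = 0.16
P(A ∪ B ∪ C) = 0.36 + 0.44 + 0.40 − 0.12 − 0.08 − 0.16 + 0.04 = 0.88
P(none) = 1 − 0.88 = 0.12

0.12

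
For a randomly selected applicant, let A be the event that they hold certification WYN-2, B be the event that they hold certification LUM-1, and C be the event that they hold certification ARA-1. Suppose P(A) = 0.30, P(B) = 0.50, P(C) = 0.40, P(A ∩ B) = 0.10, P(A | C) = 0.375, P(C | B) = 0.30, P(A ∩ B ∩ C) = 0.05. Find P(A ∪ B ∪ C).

0.85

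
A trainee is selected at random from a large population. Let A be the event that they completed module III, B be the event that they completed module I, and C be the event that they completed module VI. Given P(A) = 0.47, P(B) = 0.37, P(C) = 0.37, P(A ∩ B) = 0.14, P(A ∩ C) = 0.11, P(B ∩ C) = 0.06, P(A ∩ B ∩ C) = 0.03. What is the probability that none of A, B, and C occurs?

By inclusion–exclusion:
P(A ∪ B ∪ C) = 0.47 + 0.37 + 0.37 − 0.14 − 0.11 − 0.06 + 0.03 = 0.93
P(none) = 1 − 0.93 = 0.07

0.07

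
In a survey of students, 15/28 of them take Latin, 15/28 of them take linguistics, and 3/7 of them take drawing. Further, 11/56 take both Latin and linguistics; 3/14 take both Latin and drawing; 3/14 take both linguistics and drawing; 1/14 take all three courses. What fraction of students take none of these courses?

3/56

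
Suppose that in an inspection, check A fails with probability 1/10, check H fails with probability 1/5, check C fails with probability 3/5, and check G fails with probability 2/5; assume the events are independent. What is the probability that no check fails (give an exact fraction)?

P(none) = (1 − 1/10) × (1 − 1/5) × (1 − 3/5) × (1 − 2/5) = 9/10 × 4/5 × 2/5 × 3/5 = 108/625

108/625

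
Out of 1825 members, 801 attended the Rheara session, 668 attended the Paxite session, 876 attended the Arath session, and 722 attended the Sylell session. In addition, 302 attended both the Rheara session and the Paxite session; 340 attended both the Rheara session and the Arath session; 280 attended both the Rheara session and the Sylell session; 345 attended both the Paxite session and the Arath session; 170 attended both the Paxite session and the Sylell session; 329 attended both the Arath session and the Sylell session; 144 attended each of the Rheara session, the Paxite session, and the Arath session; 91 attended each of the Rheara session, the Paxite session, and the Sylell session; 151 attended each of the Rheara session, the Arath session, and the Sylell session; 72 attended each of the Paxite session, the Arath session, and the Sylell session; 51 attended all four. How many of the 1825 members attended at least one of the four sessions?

1708

|union| = 801 + 668 + 876 + 722 − 302 − 340 − 280 − 345 − 170 − 329 + 144 + 91 + 151 + 72 − 51 = 1708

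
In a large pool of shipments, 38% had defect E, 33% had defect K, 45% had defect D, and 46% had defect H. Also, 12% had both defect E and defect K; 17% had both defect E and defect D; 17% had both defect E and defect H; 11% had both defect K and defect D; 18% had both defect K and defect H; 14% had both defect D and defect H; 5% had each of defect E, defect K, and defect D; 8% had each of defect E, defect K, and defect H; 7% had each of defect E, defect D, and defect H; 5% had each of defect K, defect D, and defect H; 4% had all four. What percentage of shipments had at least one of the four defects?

By inclusion–exclusion:
P(union) = 38 + 33 + 45 + 46 − 12 − 17 − 17 − 11 − 18 − 14 + 5 + 8 + 7 + 5 − 4 = 94%

94%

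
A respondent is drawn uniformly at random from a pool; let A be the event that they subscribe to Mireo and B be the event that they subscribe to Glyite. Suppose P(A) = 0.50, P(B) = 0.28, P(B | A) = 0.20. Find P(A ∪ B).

0.68

P(A ∩ B) = P(A)·P(B|A) = 0.50 × 0.20 = 0.10
By inclusion–exclusion:
P(A ∪ B) = 0.50 + 0.28 − 0.10 = 0.68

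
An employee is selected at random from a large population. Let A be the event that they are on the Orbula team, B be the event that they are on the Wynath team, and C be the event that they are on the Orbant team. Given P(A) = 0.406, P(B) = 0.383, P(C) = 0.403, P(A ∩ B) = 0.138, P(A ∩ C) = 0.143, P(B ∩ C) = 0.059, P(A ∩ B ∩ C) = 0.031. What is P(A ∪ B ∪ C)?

0.883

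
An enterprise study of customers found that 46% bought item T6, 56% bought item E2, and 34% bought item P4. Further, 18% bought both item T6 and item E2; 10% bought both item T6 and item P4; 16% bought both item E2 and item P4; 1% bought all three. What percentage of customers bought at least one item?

93%

Apply inclusion-exclusion:
P(at least one) = 46 + 56 + 34 − 18 − 10 − 16 + 1 = 93%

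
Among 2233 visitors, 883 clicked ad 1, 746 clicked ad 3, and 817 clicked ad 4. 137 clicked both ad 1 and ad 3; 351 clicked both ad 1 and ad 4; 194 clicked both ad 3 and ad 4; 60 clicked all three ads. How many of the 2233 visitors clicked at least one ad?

1824

By inclusion–exclusion:
N(≥1) = 883 + 746 + 817 − 137 − 351 − 194 + 60 = 1824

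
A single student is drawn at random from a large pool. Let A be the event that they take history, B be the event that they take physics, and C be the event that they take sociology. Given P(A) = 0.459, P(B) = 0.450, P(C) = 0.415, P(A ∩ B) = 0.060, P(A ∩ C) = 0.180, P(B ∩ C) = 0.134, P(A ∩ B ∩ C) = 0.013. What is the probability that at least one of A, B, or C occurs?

Inclusion–exclusion gives
P(A ∪ B ∪ C) = 0.459 + 0.450 + 0.415 − 0.060 − 0.180 − 0.134 + 0.013 = 0.963

0.963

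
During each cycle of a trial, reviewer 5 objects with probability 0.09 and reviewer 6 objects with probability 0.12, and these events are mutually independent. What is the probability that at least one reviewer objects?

0.1992

P(none) = (1 − 0.09) × (1 − 0.12) = 0.91 × 0.88 = 0.8008
P(at least one) = 1 − 0.8008 = 0.1992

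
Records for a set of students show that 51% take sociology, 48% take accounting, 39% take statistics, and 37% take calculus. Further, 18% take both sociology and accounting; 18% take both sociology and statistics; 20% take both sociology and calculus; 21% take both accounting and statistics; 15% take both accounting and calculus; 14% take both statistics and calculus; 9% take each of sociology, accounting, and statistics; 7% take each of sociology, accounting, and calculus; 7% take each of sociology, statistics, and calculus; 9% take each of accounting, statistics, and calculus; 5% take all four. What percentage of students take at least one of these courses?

96%

Apply inclusion-exclusion:
P(≥1) = 51 + 48 + 39 + 37 − 18 − 18 − 20 − 21 − 15 − 14 + 9 + 7 + 7 + 9 − 5 = 96%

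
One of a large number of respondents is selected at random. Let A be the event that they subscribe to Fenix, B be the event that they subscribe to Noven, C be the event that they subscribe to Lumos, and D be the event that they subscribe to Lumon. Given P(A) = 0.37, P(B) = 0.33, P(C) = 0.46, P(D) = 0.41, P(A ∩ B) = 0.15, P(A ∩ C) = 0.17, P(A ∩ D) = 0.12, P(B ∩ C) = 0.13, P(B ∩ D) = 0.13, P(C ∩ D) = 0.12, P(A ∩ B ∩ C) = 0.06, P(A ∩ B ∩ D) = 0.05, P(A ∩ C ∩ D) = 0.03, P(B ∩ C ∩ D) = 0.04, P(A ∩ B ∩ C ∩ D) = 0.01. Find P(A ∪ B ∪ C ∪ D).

0.92

P(A ∪ B ∪ C ∪ D) = 0.37 + 0.33 + 0.46 + 0.41 − 0.15 − 0.17 − 0.12 − 0.13 − 0.13 − 0.12 + 0.06 + 0.05 + 0.03 + 0.04 − 0.01 = 0.92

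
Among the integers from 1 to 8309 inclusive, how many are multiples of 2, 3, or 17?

floor(8309/2) + floor(8309/3) + floor(8309/17) − floor(8309/6) − floor(8309/34) − floor(8309/51) + floor(8309/102) = 4154 + 2769 + 488 − 1384 − 244 − 162 + 81 = 5702

5702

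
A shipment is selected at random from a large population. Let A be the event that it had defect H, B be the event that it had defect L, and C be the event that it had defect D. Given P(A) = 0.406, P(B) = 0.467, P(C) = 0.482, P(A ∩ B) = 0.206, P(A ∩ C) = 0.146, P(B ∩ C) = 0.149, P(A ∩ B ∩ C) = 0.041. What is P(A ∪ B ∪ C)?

0.895

Using inclusion–exclusion:
P(A ∪ B ∪ C) = 0.406 + 0.467 + 0.482 − 0.206 − 0.146 − 0.149 + 0.041 = 0.895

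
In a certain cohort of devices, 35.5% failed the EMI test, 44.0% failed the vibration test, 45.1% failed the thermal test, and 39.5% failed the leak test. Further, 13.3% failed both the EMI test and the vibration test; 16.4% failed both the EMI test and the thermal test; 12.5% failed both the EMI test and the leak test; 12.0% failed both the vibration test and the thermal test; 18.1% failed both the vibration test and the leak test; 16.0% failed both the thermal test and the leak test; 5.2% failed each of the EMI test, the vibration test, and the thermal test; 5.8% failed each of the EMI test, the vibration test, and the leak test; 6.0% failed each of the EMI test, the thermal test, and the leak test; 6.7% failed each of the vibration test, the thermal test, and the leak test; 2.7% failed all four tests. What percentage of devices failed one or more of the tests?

By inclusion–exclusion:
P(at least one) = 35.5 + 44.0 + 45.1 + 39.5 − 13.3 − 16.4 − 12.5 − 12.0 − 18.1 − 16.0 + 5.2 + 5.8 + 6.0 + 6.7 − 2.7 = 96.8%

96.8%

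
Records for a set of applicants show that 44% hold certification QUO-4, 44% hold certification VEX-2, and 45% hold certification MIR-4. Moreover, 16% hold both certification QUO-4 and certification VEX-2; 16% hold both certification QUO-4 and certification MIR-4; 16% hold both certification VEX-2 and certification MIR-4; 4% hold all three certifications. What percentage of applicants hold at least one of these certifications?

89%

P(at least one) = 44 + 44 + 45 − 16 − 16 − 16 + 4 = 89%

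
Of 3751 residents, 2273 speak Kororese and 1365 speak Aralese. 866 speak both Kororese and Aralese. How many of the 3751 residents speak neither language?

979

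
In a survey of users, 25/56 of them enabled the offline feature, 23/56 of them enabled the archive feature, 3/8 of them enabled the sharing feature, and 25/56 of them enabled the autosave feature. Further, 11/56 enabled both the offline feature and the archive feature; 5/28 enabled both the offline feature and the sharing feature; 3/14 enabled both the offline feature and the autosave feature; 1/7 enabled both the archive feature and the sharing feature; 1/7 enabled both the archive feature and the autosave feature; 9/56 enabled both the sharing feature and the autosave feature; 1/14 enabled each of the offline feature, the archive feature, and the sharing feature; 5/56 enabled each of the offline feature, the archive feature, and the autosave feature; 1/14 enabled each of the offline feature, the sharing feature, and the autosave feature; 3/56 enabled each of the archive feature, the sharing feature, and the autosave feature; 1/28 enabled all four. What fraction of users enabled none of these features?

3/28

By inclusion-exclusion,
P(at least one) = 25/56 + 23/56 + 3/8 + 25/56 − 11/56 − 5/28 − 3/14 − 1/7 − 1/7 − 9/56 + 1/14 + 5/56 + 1/14 + 3/56 − 1/28 = 25/28
P(none) = 1 − 25/28 = 3/28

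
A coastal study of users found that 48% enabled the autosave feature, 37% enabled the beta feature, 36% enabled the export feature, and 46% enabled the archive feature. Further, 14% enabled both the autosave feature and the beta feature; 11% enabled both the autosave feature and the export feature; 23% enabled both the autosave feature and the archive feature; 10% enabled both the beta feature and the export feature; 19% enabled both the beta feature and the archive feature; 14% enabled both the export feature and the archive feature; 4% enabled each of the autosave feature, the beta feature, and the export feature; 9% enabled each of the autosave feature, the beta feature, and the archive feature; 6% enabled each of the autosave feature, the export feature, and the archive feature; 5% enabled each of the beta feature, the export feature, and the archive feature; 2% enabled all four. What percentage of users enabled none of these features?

P(at least one) = 48 + 37 + 36 + 46 − 14 − 11 − 23 − 10 − 19 − 14 + 4 + 9 + 6 + 5 − 2 = 98%
P(none) = 100% − 98% = 2%

2%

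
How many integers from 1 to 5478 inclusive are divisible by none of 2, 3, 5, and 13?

By inclusion-exclusion,
floor(5478/2) + floor(5478/3) + floor(5478/5) + floor(5478/13) − floor(5478/6) − floor(5478/10) − floor(5478/26) − floor(5478/15) − floor(5478/39) − floor(5478/65) + floor(5478/30) + floor(5478/78) + floor(5478/130) + floor(5478/195) − floor(5478/390) = 2739 + 1826 + 1095 + 421 − 913 − 547 − 210 − 365 − 140 − 84 + 182 + 70 + 42 + 28 − 14 = 4130
5478 − 4130 = 1348

1348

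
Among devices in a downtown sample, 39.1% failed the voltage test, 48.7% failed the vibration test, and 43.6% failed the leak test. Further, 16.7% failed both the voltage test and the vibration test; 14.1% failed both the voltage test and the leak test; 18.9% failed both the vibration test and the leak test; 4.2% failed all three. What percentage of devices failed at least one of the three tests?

85.9%

Inclusion–exclusion gives
P(union) = 39.1 + 48.7 + 43.6 − 16.7 − 14.1 − 18.9 + 4.2 = 85.9%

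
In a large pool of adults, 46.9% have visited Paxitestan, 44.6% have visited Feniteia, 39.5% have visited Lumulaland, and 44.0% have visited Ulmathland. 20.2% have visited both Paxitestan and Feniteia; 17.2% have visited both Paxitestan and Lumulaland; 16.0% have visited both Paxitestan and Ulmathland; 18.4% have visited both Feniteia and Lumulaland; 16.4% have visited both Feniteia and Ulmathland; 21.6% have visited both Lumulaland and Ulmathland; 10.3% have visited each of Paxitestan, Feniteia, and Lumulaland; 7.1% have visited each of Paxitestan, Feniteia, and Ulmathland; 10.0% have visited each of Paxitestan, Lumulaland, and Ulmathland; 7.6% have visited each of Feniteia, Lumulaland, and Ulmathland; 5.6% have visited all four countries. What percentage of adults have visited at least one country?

By inclusion-exclusion,
P(union) = 46.9 + 44.6 + 39.5 + 44.0 − 20.2 − 17.2 − 16.0 − 18.4 − 16.4 − 21.6 + 10.3 + 7.1 + 10.0 + 7.6 − 5.6 = 94.6%

94.6%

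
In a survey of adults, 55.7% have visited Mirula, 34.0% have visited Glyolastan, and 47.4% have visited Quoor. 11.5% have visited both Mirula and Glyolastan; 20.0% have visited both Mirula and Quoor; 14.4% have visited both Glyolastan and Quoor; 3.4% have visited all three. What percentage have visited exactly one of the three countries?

55.5%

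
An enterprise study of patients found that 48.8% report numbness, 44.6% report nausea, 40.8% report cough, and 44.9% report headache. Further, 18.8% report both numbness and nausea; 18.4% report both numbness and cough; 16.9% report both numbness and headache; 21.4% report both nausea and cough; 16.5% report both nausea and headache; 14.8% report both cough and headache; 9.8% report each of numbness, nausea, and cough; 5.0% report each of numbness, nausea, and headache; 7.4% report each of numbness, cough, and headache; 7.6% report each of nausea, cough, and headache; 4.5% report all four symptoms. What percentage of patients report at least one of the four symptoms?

P(union) = 48.8 + 44.6 + 40.8 + 44.9 − 18.8 − 18.4 − 16.9 − 21.4 − 16.5 − 14.8 + 9.8 + 5.0 + 7.4 + 7.6 − 4.5 = 97.6%

97.6%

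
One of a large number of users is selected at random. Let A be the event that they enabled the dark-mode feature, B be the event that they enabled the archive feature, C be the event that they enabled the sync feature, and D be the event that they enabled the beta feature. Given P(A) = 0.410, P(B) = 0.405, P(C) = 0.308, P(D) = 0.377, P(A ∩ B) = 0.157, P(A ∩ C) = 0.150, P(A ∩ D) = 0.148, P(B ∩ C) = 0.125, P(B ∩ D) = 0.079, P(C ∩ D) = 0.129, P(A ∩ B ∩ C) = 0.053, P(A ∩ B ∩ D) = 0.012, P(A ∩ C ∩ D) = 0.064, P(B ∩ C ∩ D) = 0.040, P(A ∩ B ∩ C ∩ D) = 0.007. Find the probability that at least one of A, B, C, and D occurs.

By inclusion–exclusion:
P(A ∪ B ∪ C ∪ D) = 0.410 + 0.405 + 0.308 + 0.377 − 0.157 − 0.150 − 0.148 − 0.125 − 0.079 − 0.129 + 0.053 + 0.012 + 0.064 + 0.040 − 0.007 = 0.874

0.874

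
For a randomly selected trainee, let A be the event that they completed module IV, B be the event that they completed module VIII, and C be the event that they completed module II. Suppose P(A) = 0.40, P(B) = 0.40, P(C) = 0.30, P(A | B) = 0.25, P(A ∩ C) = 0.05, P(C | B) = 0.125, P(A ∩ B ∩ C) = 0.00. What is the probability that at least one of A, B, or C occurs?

0.90

P(A ∩ B) = P(B)·P(A|B) = 0.40 × 0.25 = 0.10
P(B ∩ C) = P(B)·P(C|B) = 0.40 × 0.125 = 0.05
Apply inclusion-exclusion:
P(A ∪ B ∪ C) = 0.40 + 0.40 + 0.30 − 0.10 − 0.05 − 0.05 + 0.00 = 0.90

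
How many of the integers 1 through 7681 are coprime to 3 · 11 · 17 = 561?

floor(7681/3) + floor(7681/11) + floor(7681/17) − floor(7681/33) − floor(7681/51) − floor(7681/187) + floor(7681/561) = 2560 + 698 + 451 − 232 − 150 − 41 + 13 = 3299
7681 − 3299 = 4382

4382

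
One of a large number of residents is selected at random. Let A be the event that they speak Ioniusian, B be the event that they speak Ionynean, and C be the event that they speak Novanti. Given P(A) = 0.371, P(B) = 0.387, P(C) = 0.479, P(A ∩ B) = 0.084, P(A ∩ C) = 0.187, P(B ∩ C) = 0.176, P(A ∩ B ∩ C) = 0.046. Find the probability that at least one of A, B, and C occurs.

0.836

Using inclusion–exclusion:
P(A ∪ B ∪ C) = 0.371 + 0.387 + 0.479 − 0.084 − 0.187 − 0.176 + 0.046 = 0.836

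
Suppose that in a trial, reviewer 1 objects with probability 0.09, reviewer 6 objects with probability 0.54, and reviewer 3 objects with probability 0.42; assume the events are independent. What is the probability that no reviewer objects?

Since the events are independent, P(none) is the product of the individual non-occurrence probabilities.
P(none) = (1 − 0.09) × (1 − 0.54) × (1 − 0.42) = 0.91 × 0.46 × 0.58 = 0.242788

0.242788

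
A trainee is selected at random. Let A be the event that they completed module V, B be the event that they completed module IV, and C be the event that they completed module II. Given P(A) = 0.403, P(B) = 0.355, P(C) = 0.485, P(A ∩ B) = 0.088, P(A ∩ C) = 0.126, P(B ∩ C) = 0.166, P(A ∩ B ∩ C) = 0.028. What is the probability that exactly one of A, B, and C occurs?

0.567

P(exactly one) = 0.403 + 0.355 + 0.485 − 2·0.088 − 2·0.126 − 2·0.166 + 3·0.028 = 0.567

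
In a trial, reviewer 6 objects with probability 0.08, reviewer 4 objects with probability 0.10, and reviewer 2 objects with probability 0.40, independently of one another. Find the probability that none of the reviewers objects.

0.4968

P(none) = (1 − 0.08) × (1 − 0.10) × (1 − 0.40) = 0.92 × 0.90 × 0.60 = 0.4968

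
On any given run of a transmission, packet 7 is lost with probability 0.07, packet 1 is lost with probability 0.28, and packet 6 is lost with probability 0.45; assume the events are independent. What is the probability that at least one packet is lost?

0.63172

P(none) = (1 − 0.07) × (1 − 0.28) × (1 − 0.45) = 0.93 × 0.72 × 0.55 = 0.36828
P(at least one) = 1 − 0.36828 = 0.63172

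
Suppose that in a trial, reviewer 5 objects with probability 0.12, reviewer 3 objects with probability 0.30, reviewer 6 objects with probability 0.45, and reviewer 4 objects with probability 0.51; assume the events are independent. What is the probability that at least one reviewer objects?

Since the events are independent, P(none) is the product of the individual non-occurrence probabilities.
P(none) = (1 − 0.12) × (1 − 0.30) × (1 − 0.45) × (1 − 0.51) = 0.88 × 0.70 × 0.55 × 0.49 = 0.166012
P(at least one) = 1 − 0.166012 = 0.833988

0.833988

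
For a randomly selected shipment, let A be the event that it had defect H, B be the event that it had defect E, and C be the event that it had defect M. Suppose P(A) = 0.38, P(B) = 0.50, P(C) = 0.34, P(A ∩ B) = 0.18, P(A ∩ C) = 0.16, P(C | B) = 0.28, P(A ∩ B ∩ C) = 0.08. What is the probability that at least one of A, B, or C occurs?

P(B ∩ C) = P(B)·P(C|B) = 0.50 × 0.28 = 0.14
P(A ∪ B ∪ C) = 0.38 + 0.50 + 0.34 − 0.18 − 0.16 − 0.14 + 0.08 = 0.82

0.82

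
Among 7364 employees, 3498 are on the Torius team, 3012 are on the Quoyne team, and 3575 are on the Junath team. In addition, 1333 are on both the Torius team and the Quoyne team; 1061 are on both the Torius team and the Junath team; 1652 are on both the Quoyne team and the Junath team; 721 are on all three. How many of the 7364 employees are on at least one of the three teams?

6760

Using inclusion–exclusion:
|union| = 3498 + 3012 + 3575 − 1333 − 1061 − 1652 + 721 = 6760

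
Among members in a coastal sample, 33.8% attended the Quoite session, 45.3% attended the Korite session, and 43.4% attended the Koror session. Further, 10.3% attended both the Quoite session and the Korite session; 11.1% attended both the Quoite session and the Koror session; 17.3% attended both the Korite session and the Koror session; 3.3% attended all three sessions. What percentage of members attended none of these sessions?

12.9%

P(≥1) = 33.8 + 45.3 + 43.4 − 10.3 − 11.1 − 17.3 + 3.3 = 87.1%
P(none) = 100% − 87.1% = 12.9%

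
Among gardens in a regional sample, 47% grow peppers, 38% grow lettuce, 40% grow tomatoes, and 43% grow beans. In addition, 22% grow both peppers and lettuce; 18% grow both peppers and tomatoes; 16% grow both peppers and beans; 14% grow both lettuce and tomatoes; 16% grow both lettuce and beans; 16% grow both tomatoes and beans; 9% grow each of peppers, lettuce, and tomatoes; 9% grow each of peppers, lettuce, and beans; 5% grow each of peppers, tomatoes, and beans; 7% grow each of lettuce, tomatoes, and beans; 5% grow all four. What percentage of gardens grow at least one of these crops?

91%

Using inclusion–exclusion:
P(≥1) = 47 + 38 + 40 + 43 − 22 − 18 − 16 − 14 − 16 − 16 + 9 + 9 + 5 + 7 − 5 = 91%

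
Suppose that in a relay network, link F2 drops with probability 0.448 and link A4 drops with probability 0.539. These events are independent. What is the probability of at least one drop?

Since the events are independent, P(none) is the product of the individual non-occurrence probabilities.
P(none) = (1 − 0.448) × (1 − 0.539) = 0.552 × 0.461 = 0.254472
P(at least one) = 1 − 0.254472 = 0.745528

0.745528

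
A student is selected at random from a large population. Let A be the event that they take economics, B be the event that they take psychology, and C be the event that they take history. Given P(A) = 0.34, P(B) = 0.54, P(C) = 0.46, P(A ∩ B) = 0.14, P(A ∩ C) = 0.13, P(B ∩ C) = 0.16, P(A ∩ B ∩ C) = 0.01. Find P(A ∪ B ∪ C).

0.92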